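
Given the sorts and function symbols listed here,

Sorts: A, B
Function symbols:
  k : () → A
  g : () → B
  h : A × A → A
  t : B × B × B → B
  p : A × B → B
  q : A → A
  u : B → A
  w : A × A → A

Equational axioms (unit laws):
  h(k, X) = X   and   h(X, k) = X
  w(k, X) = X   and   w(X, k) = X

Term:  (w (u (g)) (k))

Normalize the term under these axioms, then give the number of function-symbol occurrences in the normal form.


1. (w (u (g)) (k))  →  (u (g))
normal form: (u (g))

size = 2


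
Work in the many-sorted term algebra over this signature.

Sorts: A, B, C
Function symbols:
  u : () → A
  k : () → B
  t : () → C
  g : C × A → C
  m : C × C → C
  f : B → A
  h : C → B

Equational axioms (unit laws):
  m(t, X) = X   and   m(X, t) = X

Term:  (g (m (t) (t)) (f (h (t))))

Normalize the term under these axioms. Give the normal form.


1. (g (m (t) (t)) (f (h (t))))  →  (g (t) (f (h (t))))

normal form = (g (t) (f (h (t))))


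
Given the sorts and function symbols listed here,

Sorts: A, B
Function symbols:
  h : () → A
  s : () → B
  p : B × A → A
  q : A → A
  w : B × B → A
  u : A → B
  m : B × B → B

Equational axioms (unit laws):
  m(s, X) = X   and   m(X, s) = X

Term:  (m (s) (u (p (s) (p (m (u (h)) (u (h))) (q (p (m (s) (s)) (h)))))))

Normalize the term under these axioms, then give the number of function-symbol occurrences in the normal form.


size = 13

1. (m (s) (u (p (s) (p (m (u (h)) (u (h))) (q (p (m (s) (s)) (h)))))))  →  (u (p (s) (p (m (u (h)) (u (h))) (q (p (m (s) (s)) (h))))))
2. (u (p (s) (p (m (u (h)) (u (h))) (q (p (m (s) (s)) (h))))))  →  (u (p (s) (p (m (u (h)) (u (h))) (q (p (s) (h))))))
normal form: (u (p (s) (p (m (u (h)) (u (h))) (q (p (s) (h))))))


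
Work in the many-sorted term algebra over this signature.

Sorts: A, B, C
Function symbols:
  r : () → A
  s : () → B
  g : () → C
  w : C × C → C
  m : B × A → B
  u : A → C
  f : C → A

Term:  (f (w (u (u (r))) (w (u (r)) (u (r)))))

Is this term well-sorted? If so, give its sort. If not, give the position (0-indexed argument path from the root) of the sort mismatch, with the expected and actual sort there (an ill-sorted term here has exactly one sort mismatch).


        (r) : A
      (u (r)) : C
    (u (u (r))) : ✗ arg 0 at [0, 0, 0] has sort C, expected A
        (r) : A
      (u (r)) : C
        (r) : A
      (u (r)) : C
    (w (u (r)) (u (r))) : C

ill-sorted at position [0, 0, 0]: expected A, got C


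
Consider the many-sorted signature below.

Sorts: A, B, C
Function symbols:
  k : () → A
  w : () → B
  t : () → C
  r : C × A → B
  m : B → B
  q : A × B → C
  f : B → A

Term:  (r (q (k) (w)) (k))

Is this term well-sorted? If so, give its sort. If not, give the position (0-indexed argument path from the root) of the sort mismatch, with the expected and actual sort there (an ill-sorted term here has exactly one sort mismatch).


    (k) : A
    (w) : B
  (q (k) (w)) : C
  (k) : A
(r (q (k) (w)) (k)) : B

well-sorted; sort = B


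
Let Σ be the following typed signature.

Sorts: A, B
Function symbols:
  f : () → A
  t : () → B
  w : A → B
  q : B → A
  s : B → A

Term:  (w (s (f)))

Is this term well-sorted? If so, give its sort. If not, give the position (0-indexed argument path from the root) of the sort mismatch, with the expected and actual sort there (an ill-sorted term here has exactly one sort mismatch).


ill-sorted at position [0, 0]: expected B, got A

    (f) : A
  (s (f)) : ✗ arg 0 at [0, 0] has sort A, expected B


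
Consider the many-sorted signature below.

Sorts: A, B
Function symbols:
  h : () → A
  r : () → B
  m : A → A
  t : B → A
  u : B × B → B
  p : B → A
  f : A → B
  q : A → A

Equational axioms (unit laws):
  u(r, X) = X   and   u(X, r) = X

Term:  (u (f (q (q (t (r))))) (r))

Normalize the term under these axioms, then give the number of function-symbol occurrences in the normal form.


1. (u (f (q (q (t (r))))) (r))  →  (f (q (q (t (r)))))
normal form: (f (q (q (t (r)))))

size = 5


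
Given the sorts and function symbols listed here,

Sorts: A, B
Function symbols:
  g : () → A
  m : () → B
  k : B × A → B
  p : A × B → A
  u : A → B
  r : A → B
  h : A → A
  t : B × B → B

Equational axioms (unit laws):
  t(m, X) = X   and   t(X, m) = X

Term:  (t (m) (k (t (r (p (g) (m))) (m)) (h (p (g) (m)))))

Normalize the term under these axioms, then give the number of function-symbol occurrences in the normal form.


1. (t (m) (k (t (r (p (g) (m))) (m)) (h (p (g) (m)))))  →  (k (t (r (p (g) (m))) (m)) (h (p (g) (m))))
2. (k (t (r (p (g) (m))) (m)) (h (p (g) (m))))  →  (k (r (p (g) (m))) (h (p (g) (m))))
normal form: (k (r (p (g) (m))) (h (p (g) (m))))

size = 9


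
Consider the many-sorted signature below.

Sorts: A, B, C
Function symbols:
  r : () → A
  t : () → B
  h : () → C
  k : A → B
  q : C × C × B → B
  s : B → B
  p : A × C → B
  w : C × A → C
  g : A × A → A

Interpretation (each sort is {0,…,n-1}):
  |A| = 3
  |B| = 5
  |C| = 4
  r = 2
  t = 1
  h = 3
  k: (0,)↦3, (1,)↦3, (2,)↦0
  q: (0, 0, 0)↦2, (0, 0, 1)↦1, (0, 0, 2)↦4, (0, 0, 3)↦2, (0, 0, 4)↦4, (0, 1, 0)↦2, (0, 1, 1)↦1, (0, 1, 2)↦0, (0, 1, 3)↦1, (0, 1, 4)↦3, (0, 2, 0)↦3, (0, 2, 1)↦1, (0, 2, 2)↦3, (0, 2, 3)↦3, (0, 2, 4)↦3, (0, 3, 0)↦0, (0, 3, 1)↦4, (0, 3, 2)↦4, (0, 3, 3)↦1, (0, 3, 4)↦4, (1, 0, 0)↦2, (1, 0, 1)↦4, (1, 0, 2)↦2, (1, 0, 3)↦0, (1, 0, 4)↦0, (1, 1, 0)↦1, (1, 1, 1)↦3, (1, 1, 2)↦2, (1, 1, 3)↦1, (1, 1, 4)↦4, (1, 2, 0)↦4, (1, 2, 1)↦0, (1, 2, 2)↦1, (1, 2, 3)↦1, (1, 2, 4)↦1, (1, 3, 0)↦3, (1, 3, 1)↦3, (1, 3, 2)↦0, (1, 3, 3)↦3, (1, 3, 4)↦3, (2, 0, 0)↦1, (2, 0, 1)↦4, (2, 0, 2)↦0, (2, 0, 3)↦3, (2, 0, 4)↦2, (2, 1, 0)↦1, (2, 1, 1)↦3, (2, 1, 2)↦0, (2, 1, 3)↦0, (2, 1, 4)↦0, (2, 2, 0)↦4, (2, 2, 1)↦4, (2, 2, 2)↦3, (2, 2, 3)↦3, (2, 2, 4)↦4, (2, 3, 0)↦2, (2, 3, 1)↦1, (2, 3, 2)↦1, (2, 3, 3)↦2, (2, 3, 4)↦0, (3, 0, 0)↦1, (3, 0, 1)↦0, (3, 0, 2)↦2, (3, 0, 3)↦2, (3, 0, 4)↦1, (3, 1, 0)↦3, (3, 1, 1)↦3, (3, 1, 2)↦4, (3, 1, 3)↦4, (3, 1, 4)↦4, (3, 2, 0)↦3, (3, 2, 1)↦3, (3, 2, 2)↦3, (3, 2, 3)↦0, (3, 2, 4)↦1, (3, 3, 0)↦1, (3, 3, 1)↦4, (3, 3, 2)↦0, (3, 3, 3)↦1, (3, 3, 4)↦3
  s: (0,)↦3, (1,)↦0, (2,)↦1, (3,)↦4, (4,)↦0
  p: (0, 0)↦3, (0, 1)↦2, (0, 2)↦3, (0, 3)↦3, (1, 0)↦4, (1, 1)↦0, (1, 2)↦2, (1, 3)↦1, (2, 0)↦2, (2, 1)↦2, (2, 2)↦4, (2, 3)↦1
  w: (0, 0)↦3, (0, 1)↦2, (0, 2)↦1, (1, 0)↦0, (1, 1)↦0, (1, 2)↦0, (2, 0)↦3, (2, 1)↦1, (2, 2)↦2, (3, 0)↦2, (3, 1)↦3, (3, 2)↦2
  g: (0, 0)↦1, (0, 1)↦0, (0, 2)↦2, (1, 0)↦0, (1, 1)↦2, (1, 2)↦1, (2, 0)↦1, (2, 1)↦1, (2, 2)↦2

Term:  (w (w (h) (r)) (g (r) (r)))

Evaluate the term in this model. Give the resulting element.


value = 2

  h = 3
  r = 2
  (w (h) (r)) = w(3, 2) = 2
  r = 2
  r = 2
  (g (r) (r)) = g(2, 2) = 2
  (w (w (h) (r)) (g (r) (r))) = w(2, 2) = 2


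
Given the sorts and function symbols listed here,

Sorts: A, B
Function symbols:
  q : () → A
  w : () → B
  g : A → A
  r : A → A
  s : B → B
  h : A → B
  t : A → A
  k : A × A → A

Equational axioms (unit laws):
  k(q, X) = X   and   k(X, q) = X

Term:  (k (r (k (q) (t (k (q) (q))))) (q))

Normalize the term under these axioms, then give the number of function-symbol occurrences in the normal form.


1. (k (r (k (q) (t (k (q) (q))))) (q))  →  (r (k (q) (t (k (q) (q)))))
2. (r (k (q) (t (k (q) (q)))))  →  (r (t (k (q) (q))))
3. (r (t (k (q) (q))))  →  (r (t (q)))
normal form: (r (t (q)))

size = 3


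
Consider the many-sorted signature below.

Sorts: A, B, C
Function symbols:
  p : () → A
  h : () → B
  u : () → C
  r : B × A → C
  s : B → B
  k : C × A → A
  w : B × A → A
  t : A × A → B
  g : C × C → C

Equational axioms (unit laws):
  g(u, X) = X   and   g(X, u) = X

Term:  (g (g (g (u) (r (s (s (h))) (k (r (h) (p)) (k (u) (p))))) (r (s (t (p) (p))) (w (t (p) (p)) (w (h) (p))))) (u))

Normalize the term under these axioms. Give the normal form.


1. (g (g (g (u) (r (s (s (h))) (k (r (h) (p)) (k (u) (p))))) (r (s (t (p) (p))) (w (t (p) (p)) (w (h) (p))))) (u))  →  (g (g (u) (r (s (s (h))) (k (r (h) (p)) (k (u) (p))))) (r (s (t (p) (p))) (w (t (p) (p)) (w (h) (p)))))
2. (g (g (u) (r (s (s (h))) (k (r (h) (p)) (k (u) (p))))) (r (s (t (p) (p))) (w (t (p) (p)) (w (h) (p)))))  →  (g (r (s (s (h))) (k (r (h) (p)) (k (u) (p)))) (r (s (t (p) (p))) (w (t (p) (p)) (w (h) (p)))))

normal form = (g (r (s (s (h))) (k (r (h) (p)) (k (u) (p)))) (r (s (t (p) (p))) (w (t (p) (p)) (w (h) (p)))))


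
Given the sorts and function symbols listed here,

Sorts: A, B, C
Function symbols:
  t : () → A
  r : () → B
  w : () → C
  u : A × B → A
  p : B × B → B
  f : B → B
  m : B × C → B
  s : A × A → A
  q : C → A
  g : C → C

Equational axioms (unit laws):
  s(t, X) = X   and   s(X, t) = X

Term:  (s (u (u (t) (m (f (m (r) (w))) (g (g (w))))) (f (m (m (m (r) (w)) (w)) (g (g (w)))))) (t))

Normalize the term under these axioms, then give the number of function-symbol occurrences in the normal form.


size = 21

1. (s (u (u (t) (m (f (m (r) (w))) (g (g (w))))) (f (m (m (m (r) (w)) (w)) (g (g (w)))))) (t))  →  (u (u (t) (m (f (m (r) (w))) (g (g (w))))) (f (m (m (m (r) (w)) (w)) (g (g (w))))))
normal form: (u (u (t) (m (f (m (r) (w))) (g (g (w))))) (f (m (m (m (r) (w)) (w)) (g (g (w))))))


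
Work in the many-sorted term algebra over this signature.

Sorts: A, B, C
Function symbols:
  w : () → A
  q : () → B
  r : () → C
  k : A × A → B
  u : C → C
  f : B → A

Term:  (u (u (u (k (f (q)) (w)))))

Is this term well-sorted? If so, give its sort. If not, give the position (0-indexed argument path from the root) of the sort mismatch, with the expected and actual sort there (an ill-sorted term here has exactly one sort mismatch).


          (q) : B
        (f (q)) : A
        (w) : A
      (k (f (q)) (w)) : B
    (u (k (f (q)) (w))) : ✗ arg 0 at [0, 0, 0] has sort B, expected C

ill-sorted at position [0, 0, 0]: expected C, got B


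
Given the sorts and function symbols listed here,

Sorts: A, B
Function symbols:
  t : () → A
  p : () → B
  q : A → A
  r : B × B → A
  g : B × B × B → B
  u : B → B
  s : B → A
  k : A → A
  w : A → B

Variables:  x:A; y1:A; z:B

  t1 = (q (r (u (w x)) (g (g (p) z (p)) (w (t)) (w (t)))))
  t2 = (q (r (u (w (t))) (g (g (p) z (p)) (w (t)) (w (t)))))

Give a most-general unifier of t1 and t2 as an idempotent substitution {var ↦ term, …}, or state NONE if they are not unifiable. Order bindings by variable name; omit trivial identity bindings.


{x ↦ (t)}


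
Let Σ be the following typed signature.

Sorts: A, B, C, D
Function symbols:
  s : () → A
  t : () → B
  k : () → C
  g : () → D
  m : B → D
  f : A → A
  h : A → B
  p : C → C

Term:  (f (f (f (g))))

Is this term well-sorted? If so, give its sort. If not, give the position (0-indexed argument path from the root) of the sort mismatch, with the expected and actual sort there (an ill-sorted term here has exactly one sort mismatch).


      (g) : D
    (f (g)) : ✗ arg 0 at [0, 0, 0] has sort D, expected A

ill-sorted at position [0, 0, 0]: expected A, got D


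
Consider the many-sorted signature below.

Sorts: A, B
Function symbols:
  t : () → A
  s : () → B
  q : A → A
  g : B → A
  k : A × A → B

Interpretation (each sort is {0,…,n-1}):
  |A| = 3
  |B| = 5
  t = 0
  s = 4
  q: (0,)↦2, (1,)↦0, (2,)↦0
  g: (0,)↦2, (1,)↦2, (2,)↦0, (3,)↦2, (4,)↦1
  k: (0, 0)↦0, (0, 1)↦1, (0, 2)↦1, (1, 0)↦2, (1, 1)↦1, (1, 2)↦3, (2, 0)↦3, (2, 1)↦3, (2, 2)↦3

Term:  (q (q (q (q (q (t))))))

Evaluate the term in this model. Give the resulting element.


  t = 0
  (q (t)) = q(0,) = 2
  (q (q (t))) = q(2,) = 0
  (q (q (q (t)))) = q(0,) = 2
  (q (q (q (q (t))))) = q(2,) = 0
  (q (q (q (q (q (t)))))) = q(0,) = 2

value = 2


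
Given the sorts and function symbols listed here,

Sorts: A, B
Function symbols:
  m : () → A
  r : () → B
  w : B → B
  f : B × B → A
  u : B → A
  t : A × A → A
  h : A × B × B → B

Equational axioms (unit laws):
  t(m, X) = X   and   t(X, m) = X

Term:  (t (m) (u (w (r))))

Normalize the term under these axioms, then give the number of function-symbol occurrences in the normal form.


1. (t (m) (u (w (r))))  →  (u (w (r)))
normal form: (u (w (r)))

size = 3


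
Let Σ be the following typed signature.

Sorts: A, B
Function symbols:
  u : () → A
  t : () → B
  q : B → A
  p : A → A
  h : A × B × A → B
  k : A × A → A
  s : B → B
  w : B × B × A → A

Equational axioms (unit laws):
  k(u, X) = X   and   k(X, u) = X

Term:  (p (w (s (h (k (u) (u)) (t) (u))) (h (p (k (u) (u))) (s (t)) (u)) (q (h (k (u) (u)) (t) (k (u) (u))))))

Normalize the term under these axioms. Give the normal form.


normal form = (p (w (s (h (u) (t) (u))) (h (p (u)) (s (t)) (u)) (q (h (u) (t) (u)))))

1. (p (w (s (h (k (u) (u)) (t) (u))) (h (p (k (u) (u))) (s (t)) (u)) (q (h (k (u) (u)) (t) (k (u) (u))))))  →  (p (w (s (h (u) (t) (u))) (h (p (k (u) (u))) (s (t)) (u)) (q (h (k (u) (u)) (t) (k (u) (u))))))
2. (p (w (s (h (u) (t) (u))) (h (p (k (u) (u))) (s (t)) (u)) (q (h (k (u) (u)) (t) (k (u) (u))))))  →  (p (w (s (h (u) (t) (u))) (h (p (u)) (s (t)) (u)) (q (h (k (u) (u)) (t) (k (u) (u))))))
3. (p (w (s (h (u) (t) (u))) (h (p (u)) (s (t)) (u)) (q (h (k (u) (u)) (t) (k (u) (u))))))  →  (p (w (s (h (u) (t) (u))) (h (p (u)) (s (t)) (u)) (q (h (u) (t) (k (u) (u))))))
4. (p (w (s (h (u) (t) (u))) (h (p (u)) (s (t)) (u)) (q (h (u) (t) (k (u) (u))))))  →  (p (w (s (h (u) (t) (u))) (h (p (u)) (s (t)) (u)) (q (h (u) (t) (u)))))


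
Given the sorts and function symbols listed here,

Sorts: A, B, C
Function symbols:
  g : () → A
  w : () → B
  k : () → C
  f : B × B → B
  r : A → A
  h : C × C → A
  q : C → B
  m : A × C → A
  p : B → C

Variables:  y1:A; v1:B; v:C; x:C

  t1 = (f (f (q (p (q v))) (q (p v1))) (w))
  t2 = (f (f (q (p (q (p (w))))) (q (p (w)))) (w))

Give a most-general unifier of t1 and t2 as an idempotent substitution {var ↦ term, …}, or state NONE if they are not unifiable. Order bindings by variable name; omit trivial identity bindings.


{v ↦ (p (w)), v1 ↦ (w)}


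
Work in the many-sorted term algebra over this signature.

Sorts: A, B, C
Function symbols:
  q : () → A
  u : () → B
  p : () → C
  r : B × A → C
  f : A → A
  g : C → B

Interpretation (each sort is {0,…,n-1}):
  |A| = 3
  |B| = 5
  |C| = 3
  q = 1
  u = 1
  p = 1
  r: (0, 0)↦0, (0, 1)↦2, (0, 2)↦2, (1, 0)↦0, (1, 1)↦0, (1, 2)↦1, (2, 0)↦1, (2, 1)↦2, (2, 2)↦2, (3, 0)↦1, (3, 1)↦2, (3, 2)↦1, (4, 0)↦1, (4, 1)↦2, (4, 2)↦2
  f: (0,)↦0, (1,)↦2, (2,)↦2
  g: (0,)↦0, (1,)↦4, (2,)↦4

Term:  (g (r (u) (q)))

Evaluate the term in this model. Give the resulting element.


value = 0

  u = 1
  q = 1
  (r (u) (q)) = r(1, 1) = 0
  (g (r (u) (q))) = g(0,) = 0


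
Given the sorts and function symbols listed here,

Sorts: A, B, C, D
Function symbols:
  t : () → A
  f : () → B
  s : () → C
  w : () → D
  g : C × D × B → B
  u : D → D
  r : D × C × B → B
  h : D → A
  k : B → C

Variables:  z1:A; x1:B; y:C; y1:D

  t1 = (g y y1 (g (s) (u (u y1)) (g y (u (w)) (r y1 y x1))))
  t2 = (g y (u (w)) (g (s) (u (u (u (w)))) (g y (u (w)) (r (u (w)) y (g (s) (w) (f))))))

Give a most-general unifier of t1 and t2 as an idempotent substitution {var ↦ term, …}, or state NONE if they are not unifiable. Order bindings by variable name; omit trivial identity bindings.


{x1 ↦ (g (s) (w) (f)), y1 ↦ (u (w))}


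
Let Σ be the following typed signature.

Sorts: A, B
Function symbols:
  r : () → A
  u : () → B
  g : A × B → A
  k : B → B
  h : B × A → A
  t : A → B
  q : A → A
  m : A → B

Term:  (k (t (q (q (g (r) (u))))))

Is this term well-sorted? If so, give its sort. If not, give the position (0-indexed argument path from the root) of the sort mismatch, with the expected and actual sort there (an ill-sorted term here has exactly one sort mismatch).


well-sorted; sort = B

          (r) : A
          (u) : B
        (g (r) (u)) : A
      (q (g (r) (u))) : A
    (q (q (g (r) (u)))) : A
  (t (q (q (g (r) (u))))) : B
(k (t (q (q (g (r) (u)))))) : B


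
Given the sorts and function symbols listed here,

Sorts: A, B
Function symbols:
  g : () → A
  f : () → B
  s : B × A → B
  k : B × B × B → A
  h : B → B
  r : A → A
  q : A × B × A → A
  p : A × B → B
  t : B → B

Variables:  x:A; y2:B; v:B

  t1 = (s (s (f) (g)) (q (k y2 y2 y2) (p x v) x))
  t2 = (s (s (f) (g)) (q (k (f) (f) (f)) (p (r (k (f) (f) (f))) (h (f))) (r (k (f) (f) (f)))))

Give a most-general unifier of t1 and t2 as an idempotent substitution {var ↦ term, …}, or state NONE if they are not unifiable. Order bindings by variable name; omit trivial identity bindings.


{v ↦ (h (f)), x ↦ (r (k (f) (f) (f))), y2 ↦ (f)}


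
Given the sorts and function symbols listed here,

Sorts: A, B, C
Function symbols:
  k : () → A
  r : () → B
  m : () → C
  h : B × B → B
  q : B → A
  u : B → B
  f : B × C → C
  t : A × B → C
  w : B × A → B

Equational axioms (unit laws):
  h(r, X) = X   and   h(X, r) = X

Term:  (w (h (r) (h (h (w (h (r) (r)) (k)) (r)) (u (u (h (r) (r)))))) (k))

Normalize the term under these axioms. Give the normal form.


normal form = (w (h (w (r) (k)) (u (u (r)))) (k))

1. (w (h (r) (h (h (w (h (r) (r)) (k)) (r)) (u (u (h (r) (r)))))) (k))  →  (w (h (h (w (h (r) (r)) (k)) (r)) (u (u (h (r) (r))))) (k))
2. (w (h (h (w (h (r) (r)) (k)) (r)) (u (u (h (r) (r))))) (k))  →  (w (h (w (h (r) (r)) (k)) (u (u (h (r) (r))))) (k))
3. (w (h (w (h (r) (r)) (k)) (u (u (h (r) (r))))) (k))  →  (w (h (w (r) (k)) (u (u (h (r) (r))))) (k))
4. (w (h (w (r) (k)) (u (u (h (r) (r))))) (k))  →  (w (h (w (r) (k)) (u (u (r)))) (k))


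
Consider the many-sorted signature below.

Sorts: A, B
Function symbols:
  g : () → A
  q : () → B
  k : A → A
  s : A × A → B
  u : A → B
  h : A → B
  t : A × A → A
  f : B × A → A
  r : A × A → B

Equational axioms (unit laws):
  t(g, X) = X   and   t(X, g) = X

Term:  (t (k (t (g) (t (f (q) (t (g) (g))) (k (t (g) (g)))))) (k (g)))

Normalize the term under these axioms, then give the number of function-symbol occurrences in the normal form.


1. (t (k (t (g) (t (f (q) (t (g) (g))) (k (t (g) (g)))))) (k (g)))  →  (t (k (t (f (q) (t (g) (g))) (k (t (g) (g))))) (k (g)))
2. (t (k (t (f (q) (t (g) (g))) (k (t (g) (g))))) (k (g)))  →  (t (k (t (f (q) (g)) (k (t (g) (g))))) (k (g)))
3. (t (k (t (f (q) (g)) (k (t (g) (g))))) (k (g)))  →  (t (k (t (f (q) (g)) (k (g)))) (k (g)))
normal form: (t (k (t (f (q) (g)) (k (g)))) (k (g)))

size = 10


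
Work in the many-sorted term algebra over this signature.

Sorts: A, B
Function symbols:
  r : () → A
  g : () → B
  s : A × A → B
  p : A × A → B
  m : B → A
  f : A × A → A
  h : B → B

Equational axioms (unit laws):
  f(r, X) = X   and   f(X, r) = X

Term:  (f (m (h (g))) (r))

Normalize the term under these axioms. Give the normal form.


1. (f (m (h (g))) (r))  →  (m (h (g)))

normal form = (m (h (g)))


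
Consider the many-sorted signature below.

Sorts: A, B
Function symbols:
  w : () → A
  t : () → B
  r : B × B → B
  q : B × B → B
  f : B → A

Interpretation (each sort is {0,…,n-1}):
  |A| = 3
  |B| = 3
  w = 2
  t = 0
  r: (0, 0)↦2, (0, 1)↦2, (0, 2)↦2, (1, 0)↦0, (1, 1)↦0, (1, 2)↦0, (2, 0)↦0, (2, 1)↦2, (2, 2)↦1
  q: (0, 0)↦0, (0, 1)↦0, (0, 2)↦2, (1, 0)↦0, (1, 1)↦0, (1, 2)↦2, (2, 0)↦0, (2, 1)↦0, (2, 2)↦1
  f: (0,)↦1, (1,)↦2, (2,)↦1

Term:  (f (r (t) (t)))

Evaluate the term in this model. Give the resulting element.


value = 1

  t = 0
  t = 0
  (r (t) (t)) = r(0, 0) = 2
  (f (r (t) (t))) = f(2,) = 1


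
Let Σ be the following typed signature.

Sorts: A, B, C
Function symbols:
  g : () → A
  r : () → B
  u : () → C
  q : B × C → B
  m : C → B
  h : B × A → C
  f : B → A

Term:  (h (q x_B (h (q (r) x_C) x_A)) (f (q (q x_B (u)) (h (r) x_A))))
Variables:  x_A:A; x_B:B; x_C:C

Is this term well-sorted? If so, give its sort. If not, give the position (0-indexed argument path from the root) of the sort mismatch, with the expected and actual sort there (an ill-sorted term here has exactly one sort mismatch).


    x_B : B
        (r) : B
        x_C : C
      (q (r) x_C) : B
      x_A : A
    (h (q (r) x_C) x_A) : C
  (q x_B (h (q (r) x_C) x_A)) : B
        x_B : B
        (u) : C
      (q x_B (u)) : B
        (r) : B
        x_A : A
      (h (r) x_A) : C
    (q (q x_B (u)) (h (r) x_A)) : B
  (f (q (q x_B (u)) (h (r) x_A))) : A
(h (q x_B (h (q (r) x_C) x_A)) (f (q (q x_B (u)) (h (r) x_A)))) : C

well-sorted; sort = C


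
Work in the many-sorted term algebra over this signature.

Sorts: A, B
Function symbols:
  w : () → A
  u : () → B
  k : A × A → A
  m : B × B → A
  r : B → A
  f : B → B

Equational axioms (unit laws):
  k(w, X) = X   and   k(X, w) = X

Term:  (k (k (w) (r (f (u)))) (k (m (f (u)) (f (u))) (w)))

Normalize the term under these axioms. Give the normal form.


normal form = (k (r (f (u))) (m (f (u)) (f (u))))

1. (k (k (w) (r (f (u)))) (k (m (f (u)) (f (u))) (w)))  →  (k (r (f (u))) (k (m (f (u)) (f (u))) (w)))
2. (k (r (f (u))) (k (m (f (u)) (f (u))) (w)))  →  (k (r (f (u))) (m (f (u)) (f (u))))


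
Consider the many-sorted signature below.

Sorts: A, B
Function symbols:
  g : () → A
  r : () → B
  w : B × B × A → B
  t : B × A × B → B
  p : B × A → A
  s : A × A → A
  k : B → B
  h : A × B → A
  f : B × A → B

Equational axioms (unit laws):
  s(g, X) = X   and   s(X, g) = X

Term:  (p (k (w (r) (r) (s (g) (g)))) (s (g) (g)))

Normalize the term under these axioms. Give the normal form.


1. (p (k (w (r) (r) (s (g) (g)))) (s (g) (g)))  →  (p (k (w (r) (r) (g))) (s (g) (g)))
2. (p (k (w (r) (r) (g))) (s (g) (g)))  →  (p (k (w (r) (r) (g))) (g))

normal form = (p (k (w (r) (r) (g))) (g))


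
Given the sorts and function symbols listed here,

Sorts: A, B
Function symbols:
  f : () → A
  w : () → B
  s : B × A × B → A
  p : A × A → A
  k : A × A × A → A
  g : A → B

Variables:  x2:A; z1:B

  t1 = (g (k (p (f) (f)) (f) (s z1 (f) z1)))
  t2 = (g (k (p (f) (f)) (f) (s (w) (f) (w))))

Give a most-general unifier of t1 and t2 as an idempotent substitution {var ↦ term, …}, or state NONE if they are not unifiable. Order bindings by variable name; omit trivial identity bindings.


{z1 ↦ (w)}


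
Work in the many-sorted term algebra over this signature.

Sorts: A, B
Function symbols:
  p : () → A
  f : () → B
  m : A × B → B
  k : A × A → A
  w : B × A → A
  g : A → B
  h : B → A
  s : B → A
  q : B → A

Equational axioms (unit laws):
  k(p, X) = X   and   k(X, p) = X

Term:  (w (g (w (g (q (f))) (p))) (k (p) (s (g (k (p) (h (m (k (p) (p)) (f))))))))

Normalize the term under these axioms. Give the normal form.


1. (w (g (w (g (q (f))) (p))) (k (p) (s (g (k (p) (h (m (k (p) (p)) (f))))))))  →  (w (g (w (g (q (f))) (p))) (s (g (k (p) (h (m (k (p) (p)) (f)))))))
2. (w (g (w (g (q (f))) (p))) (s (g (k (p) (h (m (k (p) (p)) (f)))))))  →  (w (g (w (g (q (f))) (p))) (s (g (h (m (k (p) (p)) (f))))))
3. (w (g (w (g (q (f))) (p))) (s (g (h (m (k (p) (p)) (f))))))  →  (w (g (w (g (q (f))) (p))) (s (g (h (m (p) (f))))))

normal form = (w (g (w (g (q (f))) (p))) (s (g (h (m (p) (f))))))


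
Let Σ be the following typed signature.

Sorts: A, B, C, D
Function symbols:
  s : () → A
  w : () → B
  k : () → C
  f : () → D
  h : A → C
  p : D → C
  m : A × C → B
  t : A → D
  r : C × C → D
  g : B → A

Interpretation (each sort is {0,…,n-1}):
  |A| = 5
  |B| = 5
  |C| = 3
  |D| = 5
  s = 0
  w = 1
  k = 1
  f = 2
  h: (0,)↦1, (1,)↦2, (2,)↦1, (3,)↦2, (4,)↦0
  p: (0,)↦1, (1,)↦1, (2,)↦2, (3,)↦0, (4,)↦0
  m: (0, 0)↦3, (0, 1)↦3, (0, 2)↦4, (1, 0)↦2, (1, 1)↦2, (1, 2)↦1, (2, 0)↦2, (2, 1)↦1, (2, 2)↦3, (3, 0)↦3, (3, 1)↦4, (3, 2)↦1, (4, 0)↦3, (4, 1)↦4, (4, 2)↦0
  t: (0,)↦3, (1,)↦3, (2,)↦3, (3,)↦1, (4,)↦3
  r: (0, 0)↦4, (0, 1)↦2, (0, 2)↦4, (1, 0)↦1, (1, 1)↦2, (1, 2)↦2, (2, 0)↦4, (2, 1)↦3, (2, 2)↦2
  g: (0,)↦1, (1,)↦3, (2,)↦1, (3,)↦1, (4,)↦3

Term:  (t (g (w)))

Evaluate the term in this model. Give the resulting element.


value = 1

  w = 1
  (g (w)) = g(1,) = 3
  (t (g (w))) = t(3,) = 1


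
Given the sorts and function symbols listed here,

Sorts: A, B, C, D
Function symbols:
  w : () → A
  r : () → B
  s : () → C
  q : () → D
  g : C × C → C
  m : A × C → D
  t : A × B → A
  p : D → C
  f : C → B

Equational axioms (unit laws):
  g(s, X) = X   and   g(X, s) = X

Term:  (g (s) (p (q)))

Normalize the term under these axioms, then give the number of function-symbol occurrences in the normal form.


size = 2

1. (g (s) (p (q)))  →  (p (q))
normal form: (p (q))


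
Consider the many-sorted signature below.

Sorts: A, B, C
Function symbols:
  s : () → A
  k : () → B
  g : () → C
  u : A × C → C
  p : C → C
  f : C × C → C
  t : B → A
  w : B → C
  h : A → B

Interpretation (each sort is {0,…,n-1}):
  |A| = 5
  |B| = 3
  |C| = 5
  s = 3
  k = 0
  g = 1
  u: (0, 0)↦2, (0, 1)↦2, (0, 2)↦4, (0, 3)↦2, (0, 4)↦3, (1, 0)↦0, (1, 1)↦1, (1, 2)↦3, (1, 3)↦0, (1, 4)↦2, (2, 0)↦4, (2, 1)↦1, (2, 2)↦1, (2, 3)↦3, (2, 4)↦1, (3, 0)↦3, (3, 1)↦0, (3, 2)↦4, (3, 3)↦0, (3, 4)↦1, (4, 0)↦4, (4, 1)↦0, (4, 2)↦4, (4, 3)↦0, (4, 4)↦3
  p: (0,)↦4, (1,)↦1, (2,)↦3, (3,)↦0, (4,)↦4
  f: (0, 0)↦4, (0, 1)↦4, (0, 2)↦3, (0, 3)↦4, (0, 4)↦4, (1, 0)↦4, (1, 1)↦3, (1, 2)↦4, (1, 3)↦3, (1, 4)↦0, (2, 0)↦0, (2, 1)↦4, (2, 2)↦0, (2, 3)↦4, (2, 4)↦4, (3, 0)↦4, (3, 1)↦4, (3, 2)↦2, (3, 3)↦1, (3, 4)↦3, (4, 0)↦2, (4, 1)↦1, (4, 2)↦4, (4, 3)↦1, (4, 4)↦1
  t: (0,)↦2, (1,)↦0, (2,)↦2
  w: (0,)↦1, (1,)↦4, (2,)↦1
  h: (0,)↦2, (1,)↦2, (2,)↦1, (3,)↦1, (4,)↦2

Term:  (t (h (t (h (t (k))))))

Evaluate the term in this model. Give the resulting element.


value = 2

  k = 0
  (t (k)) = t(0,) = 2
  (h (t (k))) = h(2,) = 1
  (t (h (t (k)))) = t(1,) = 0
  (h (t (h (t (k))))) = h(0,) = 2
  (t (h (t (h (t (k)))))) = t(2,) = 2


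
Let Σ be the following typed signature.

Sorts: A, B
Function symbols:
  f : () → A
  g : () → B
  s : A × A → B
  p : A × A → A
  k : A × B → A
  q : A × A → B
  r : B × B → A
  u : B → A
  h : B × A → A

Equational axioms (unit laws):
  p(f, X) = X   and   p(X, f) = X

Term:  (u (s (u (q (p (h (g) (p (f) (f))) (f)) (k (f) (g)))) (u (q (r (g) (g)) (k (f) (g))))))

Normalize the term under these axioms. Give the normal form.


1. (u (s (u (q (p (h (g) (p (f) (f))) (f)) (k (f) (g)))) (u (q (r (g) (g)) (k (f) (g))))))  →  (u (s (u (q (h (g) (p (f) (f))) (k (f) (g)))) (u (q (r (g) (g)) (k (f) (g))))))
2. (u (s (u (q (h (g) (p (f) (f))) (k (f) (g)))) (u (q (r (g) (g)) (k (f) (g))))))  →  (u (s (u (q (h (g) (f)) (k (f) (g)))) (u (q (r (g) (g)) (k (f) (g))))))

normal form = (u (s (u (q (h (g) (f)) (k (f) (g)))) (u (q (r (g) (g)) (k (f) (g))))))


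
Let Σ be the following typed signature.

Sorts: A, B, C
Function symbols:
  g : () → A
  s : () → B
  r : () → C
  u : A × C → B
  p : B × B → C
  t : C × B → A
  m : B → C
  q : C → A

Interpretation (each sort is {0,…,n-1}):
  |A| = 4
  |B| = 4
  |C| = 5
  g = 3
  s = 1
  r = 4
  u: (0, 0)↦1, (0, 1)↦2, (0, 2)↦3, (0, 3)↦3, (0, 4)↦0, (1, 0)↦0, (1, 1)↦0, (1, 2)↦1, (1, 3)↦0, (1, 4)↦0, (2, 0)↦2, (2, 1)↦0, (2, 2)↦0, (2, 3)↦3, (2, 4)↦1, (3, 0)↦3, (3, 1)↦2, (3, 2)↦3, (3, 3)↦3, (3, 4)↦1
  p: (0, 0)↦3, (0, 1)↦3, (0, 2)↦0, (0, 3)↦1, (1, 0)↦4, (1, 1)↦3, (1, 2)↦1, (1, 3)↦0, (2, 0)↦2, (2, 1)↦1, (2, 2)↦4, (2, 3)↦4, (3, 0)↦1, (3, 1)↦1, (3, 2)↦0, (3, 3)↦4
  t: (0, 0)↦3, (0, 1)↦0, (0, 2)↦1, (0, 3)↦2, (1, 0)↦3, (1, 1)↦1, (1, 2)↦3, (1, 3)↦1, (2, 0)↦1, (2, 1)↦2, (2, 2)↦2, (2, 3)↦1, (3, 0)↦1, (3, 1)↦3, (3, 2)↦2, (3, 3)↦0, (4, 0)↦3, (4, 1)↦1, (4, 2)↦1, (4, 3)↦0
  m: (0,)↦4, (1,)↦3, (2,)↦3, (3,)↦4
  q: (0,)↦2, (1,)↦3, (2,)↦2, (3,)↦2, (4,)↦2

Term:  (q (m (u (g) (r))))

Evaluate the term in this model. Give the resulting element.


value = 2

  g = 3
  r = 4
  (u (g) (r)) = u(3, 4) = 1
  (m (u (g) (r))) = m(1,) = 3
  (q (m (u (g) (r)))) = q(3,) = 2


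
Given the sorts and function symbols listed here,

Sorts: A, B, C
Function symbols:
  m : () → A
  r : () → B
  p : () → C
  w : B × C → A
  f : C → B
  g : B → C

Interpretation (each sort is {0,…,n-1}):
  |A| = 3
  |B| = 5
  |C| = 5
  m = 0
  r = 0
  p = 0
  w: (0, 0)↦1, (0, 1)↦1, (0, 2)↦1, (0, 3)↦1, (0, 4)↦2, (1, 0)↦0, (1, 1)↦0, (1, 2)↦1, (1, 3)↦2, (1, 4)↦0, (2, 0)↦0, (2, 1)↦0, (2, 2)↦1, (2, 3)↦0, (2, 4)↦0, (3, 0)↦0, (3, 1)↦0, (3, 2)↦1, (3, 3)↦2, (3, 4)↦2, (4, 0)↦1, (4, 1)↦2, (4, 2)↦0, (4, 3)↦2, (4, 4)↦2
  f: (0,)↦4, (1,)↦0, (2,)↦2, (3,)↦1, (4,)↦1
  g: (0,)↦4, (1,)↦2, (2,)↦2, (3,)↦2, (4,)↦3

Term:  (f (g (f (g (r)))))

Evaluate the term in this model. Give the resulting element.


value = 2

  r = 0
  (g (r)) = g(0,) = 4
  (f (g (r))) = f(4,) = 1
  (g (f (g (r)))) = g(1,) = 2
  (f (g (f (g (r))))) = f(2,) = 2


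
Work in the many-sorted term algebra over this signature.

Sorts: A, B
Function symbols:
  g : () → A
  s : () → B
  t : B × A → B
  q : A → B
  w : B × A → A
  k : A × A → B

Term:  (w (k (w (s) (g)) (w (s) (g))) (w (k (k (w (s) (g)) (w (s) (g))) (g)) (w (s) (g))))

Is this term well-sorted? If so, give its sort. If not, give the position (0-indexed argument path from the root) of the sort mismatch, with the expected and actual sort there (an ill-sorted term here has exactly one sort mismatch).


ill-sorted at position [1, 0, 0]: expected A, got B

      (s) : B
      (g) : A
    (w (s) (g)) : A
      (s) : B
      (g) : A
    (w (s) (g)) : A
  (k (w (s) (g)) (w (s) (g))) : B
          (s) : B
          (g) : A
        (w (s) (g)) : A
          (s) : B
          (g) : A
        (w (s) (g)) : A
      (k (w (s) (g)) (w (s) (g))) : B
      (g) : A
    (k (k (w (s) (g)) (w (s) (g))) (g)) : ✗ arg 0 at [1, 0, 0] has sort B, expected A
      (s) : B
      (g) : A
    (w (s) (g)) : A


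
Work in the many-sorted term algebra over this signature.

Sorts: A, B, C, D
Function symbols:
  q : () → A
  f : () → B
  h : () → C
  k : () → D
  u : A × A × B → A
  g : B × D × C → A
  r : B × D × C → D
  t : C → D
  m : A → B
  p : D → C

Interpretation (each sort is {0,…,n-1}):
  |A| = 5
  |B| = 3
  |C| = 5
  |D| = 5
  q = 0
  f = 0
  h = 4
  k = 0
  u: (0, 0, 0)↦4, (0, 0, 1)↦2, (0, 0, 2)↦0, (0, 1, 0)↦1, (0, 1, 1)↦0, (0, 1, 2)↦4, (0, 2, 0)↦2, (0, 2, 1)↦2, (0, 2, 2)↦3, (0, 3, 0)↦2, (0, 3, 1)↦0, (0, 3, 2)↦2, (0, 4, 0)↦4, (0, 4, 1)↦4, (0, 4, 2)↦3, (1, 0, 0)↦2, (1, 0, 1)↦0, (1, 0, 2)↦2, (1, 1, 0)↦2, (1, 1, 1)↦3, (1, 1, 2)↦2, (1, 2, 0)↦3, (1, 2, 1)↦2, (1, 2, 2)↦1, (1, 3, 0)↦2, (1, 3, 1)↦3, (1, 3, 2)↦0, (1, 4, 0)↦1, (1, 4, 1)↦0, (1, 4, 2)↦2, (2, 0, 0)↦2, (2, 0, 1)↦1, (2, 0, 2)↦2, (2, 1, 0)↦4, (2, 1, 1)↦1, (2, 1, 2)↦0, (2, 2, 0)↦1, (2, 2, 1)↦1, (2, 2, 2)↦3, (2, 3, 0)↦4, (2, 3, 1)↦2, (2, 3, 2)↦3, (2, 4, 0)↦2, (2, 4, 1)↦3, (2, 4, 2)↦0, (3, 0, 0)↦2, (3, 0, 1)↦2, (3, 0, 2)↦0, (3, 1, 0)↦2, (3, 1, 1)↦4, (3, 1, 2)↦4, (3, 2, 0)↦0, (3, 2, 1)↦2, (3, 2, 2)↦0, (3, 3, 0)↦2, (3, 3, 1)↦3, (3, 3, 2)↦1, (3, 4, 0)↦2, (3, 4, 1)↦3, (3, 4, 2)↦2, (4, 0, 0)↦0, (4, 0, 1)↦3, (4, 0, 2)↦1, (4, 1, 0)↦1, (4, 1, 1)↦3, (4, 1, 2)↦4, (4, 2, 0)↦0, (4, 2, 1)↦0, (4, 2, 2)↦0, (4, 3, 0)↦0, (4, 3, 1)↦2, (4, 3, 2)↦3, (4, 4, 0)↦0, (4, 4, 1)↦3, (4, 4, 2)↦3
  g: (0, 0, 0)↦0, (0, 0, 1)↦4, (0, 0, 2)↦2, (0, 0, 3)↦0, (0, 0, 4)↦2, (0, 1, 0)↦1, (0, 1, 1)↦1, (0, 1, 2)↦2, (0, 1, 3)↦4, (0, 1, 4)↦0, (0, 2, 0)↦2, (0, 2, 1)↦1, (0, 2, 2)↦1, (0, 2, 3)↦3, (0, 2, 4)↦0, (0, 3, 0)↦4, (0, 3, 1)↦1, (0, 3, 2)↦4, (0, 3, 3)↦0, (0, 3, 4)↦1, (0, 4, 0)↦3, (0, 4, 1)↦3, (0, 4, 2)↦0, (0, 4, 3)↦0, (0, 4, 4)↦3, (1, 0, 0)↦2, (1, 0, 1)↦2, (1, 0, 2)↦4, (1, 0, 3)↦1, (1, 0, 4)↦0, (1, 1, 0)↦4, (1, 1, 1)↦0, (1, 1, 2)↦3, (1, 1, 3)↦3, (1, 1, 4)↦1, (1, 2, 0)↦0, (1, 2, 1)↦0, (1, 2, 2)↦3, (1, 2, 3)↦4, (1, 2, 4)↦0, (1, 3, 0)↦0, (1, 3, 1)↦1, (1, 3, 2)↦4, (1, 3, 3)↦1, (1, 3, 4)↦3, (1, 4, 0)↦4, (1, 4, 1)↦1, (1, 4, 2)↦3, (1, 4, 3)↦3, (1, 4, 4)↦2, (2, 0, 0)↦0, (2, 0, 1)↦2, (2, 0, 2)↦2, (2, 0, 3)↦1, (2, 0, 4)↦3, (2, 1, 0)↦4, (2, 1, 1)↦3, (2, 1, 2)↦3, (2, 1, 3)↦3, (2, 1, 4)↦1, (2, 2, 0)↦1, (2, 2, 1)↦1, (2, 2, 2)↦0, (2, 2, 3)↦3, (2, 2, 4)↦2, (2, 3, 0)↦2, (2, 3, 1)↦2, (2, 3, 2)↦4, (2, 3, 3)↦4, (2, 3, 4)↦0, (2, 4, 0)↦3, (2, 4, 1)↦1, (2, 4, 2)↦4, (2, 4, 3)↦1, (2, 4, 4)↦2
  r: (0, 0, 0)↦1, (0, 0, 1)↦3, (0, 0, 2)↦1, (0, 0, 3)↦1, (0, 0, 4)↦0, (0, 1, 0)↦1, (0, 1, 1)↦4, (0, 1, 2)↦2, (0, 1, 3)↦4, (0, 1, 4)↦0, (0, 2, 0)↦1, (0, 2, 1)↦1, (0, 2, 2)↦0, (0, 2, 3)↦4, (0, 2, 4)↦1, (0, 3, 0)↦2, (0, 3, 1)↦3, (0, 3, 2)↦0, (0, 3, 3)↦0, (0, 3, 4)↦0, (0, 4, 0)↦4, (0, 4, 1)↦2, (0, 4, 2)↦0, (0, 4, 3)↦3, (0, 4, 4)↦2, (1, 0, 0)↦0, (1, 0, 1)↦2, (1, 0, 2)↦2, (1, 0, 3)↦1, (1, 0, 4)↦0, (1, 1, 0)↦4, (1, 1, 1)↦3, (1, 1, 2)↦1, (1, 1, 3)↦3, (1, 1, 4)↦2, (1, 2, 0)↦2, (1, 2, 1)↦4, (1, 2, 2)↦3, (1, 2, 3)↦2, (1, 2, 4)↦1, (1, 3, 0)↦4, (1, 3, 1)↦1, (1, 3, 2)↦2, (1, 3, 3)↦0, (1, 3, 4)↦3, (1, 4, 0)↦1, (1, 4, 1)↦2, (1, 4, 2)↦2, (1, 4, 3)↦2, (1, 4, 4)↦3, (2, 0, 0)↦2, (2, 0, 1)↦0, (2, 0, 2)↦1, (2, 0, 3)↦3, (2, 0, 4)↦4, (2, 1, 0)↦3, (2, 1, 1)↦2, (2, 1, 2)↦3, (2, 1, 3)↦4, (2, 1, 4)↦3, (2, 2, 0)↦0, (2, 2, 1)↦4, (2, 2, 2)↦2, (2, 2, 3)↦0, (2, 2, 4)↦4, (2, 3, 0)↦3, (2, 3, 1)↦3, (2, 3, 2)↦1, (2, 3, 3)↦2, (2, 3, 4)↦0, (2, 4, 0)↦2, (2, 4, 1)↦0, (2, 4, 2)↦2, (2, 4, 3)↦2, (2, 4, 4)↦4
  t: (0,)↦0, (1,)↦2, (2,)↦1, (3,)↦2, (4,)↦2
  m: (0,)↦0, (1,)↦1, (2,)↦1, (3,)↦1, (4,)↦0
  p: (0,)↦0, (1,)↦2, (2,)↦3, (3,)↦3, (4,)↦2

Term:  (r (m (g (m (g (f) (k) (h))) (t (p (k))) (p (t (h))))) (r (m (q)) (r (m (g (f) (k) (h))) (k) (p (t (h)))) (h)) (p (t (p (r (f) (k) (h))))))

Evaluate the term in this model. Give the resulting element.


value = 0

  f = 0
  k = 0
  h = 4
  (g (f) (k) (h)) = g(0, 0, 4) = 2
  (m (g (f) (k) (h))) = m(2,) = 1
  k = 0
  (p (k)) = p(0,) = 0
  (t (p (k))) = t(0,) = 0
  h = 4
  (t (h)) = t(4,) = 2
  (p (t (h))) = p(2,) = 3
  (g (m (g (f) (k) (h))) (t (p (k))) (p (t (h)))) = g(1, 0, 3) = 1
  (m (g (m (g (f) (k) (h))) (t (p (k))) (p (t (h))))) = m(1,) = 1
  q = 0
  (m (q)) = m(0,) = 0
  f = 0
  k = 0
  h = 4
  (g (f) (k) (h)) = g(0, 0, 4) = 2
  (m (g (f) (k) (h))) = m(2,) = 1
  k = 0
  h = 4
  (t (h)) = t(4,) = 2
  (p (t (h))) = p(2,) = 3
  (r (m (g (f) (k) (h))) (k) (p (t (h)))) = r(1, 0, 3) = 1
  h = 4
  (r (m (q)) (r (m (g (f) (k) (h))) (k) (p (t (h)))) (h)) = r(0, 1, 4) = 0
  f = 0
  k = 0
  h = 4
  (r (f) (k) (h)) = r(0, 0, 4) = 0
  (p (r (f) (k) (h))) = p(0,) = 0
  (t (p (r (f) (k) (h)))) = t(0,) = 0
  (p (t (p (r (f) (k) (h))))) = p(0,) = 0
  (r (m (g (m (g (f) (k) (h))) (t (p (k))) (p (t (h))))) (r (m (q)) (r (m (g (f) (k) (h))) (k) (p (t (h)))) (h)) (p (t (p (r (f) (k) (h)))))) = r(1, 0, 0) = 0


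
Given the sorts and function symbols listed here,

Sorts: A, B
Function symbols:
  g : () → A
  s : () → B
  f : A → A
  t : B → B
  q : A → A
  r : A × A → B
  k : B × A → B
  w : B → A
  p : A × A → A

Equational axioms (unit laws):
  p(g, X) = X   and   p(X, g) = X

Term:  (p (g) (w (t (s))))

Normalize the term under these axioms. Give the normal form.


normal form = (w (t (s)))

1. (p (g) (w (t (s))))  →  (w (t (s)))


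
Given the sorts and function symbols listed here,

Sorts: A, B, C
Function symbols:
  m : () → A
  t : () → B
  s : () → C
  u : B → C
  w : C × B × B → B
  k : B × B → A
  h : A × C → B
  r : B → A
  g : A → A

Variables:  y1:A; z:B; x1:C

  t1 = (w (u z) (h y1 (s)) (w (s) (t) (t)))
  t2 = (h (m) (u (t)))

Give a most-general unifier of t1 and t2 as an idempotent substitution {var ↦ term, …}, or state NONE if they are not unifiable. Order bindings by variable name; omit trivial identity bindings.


NONE (not unifiable)

head clash or occurs-check failure — not unifiable


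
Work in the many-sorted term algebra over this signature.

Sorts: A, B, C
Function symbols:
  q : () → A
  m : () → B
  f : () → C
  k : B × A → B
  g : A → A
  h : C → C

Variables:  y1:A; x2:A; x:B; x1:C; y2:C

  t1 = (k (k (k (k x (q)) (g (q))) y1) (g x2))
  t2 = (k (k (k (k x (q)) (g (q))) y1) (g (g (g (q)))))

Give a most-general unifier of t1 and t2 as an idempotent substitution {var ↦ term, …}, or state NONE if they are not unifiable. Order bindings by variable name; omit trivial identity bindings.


{x2 ↦ (g (g (q)))}


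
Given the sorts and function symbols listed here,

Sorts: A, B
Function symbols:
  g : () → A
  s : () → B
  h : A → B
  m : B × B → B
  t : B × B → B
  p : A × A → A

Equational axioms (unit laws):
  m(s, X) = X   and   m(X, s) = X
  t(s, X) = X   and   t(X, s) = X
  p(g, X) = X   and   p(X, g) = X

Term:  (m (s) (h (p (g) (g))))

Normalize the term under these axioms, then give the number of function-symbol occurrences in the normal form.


size = 2

1. (m (s) (h (p (g) (g))))  →  (h (p (g) (g)))
2. (h (p (g) (g)))  →  (h (g))
normal form: (h (g))


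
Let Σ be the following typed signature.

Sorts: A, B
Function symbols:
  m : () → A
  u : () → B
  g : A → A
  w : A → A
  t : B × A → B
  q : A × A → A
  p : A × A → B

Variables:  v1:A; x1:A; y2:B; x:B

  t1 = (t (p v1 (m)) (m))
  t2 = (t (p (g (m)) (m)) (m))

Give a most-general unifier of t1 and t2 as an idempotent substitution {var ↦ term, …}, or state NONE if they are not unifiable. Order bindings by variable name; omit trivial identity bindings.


{v1 ↦ (g (m))}


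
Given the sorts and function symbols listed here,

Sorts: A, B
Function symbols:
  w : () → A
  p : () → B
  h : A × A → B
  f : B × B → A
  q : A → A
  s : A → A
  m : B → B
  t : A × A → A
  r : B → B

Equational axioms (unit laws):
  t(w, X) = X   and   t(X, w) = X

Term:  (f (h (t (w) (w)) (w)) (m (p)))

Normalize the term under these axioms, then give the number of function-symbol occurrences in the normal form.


1. (f (h (t (w) (w)) (w)) (m (p)))  →  (f (h (w) (w)) (m (p)))
normal form: (f (h (w) (w)) (m (p)))

size = 6


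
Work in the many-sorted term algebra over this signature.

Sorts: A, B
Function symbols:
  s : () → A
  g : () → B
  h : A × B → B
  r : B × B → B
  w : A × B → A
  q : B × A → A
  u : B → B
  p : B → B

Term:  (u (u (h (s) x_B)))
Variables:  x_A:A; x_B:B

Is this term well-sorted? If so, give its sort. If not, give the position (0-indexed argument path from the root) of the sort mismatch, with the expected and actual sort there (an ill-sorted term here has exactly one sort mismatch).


      (s) : A
      x_B : B
    (h (s) x_B) : B
  (u (h (s) x_B)) : B
(u (u (h (s) x_B))) : B

well-sorted; sort = B


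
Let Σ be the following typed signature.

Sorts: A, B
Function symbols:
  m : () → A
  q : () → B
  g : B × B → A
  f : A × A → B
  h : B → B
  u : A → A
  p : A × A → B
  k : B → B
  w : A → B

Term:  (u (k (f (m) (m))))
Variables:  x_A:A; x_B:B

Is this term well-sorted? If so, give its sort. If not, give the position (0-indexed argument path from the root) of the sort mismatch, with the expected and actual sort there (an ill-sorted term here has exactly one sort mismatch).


ill-sorted at position [0]: expected A, got B

      (m) : A
      (m) : A
    (f (m) (m)) : B
  (k (f (m) (m))) : B
(u (k (f (m) (m)))) : ✗ arg 0 at [0] has sort B, expected A
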